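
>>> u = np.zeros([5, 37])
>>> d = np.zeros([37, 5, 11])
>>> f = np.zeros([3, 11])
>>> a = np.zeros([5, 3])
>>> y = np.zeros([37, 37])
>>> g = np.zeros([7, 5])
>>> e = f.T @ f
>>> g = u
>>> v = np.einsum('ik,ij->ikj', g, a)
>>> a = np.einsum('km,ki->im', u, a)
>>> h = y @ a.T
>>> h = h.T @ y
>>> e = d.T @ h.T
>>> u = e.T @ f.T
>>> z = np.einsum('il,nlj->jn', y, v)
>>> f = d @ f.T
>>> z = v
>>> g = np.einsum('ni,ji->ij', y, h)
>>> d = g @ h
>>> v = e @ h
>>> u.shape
(3, 5, 3)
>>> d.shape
(37, 37)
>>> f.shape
(37, 5, 3)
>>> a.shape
(3, 37)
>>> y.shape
(37, 37)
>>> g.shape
(37, 3)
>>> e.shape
(11, 5, 3)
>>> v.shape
(11, 5, 37)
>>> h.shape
(3, 37)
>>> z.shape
(5, 37, 3)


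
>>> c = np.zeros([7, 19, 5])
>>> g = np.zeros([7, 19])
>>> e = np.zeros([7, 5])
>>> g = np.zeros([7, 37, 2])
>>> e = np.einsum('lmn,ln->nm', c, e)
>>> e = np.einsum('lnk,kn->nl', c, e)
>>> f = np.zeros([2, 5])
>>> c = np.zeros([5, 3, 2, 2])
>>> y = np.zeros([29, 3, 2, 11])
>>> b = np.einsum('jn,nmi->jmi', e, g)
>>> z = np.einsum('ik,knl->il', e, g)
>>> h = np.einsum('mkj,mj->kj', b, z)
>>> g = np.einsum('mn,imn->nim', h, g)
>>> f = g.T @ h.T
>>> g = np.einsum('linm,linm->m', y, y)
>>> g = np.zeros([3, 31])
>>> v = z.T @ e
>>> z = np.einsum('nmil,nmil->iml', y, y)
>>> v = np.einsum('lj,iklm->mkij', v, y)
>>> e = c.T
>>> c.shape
(5, 3, 2, 2)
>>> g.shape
(3, 31)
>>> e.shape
(2, 2, 3, 5)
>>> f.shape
(37, 7, 37)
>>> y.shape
(29, 3, 2, 11)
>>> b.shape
(19, 37, 2)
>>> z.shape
(2, 3, 11)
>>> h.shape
(37, 2)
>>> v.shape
(11, 3, 29, 7)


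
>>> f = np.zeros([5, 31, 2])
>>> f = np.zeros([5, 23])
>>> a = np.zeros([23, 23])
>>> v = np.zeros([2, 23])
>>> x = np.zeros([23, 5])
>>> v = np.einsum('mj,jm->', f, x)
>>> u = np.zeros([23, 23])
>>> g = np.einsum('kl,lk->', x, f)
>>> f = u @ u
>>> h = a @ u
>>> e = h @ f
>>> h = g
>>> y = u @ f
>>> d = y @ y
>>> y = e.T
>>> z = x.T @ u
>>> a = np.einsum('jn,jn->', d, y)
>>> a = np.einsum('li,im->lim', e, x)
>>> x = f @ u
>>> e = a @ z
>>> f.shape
(23, 23)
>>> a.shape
(23, 23, 5)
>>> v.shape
()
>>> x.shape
(23, 23)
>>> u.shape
(23, 23)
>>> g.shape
()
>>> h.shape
()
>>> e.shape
(23, 23, 23)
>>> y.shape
(23, 23)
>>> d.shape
(23, 23)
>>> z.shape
(5, 23)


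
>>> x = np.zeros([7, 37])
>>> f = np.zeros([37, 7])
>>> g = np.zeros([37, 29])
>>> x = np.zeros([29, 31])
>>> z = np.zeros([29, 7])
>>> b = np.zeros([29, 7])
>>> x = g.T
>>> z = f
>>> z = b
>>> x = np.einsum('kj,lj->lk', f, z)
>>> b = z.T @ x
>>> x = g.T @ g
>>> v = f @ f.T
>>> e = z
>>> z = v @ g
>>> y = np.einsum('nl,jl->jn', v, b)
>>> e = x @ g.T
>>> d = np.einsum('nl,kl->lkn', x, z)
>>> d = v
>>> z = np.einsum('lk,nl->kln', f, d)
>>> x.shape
(29, 29)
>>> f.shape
(37, 7)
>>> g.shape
(37, 29)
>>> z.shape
(7, 37, 37)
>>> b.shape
(7, 37)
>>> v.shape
(37, 37)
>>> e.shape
(29, 37)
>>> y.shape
(7, 37)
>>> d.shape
(37, 37)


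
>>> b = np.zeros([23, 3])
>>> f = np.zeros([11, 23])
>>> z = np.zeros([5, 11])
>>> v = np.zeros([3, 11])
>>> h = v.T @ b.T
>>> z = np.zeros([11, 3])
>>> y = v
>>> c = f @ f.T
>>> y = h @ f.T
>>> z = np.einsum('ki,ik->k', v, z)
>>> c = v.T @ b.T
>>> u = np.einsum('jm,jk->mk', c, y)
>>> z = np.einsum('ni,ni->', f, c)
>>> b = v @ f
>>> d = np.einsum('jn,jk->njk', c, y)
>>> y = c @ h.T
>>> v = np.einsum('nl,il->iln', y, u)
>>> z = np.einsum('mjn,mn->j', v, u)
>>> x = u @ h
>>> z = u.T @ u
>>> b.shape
(3, 23)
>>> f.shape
(11, 23)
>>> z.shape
(11, 11)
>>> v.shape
(23, 11, 11)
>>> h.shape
(11, 23)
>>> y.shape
(11, 11)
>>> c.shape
(11, 23)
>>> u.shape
(23, 11)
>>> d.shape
(23, 11, 11)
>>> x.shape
(23, 23)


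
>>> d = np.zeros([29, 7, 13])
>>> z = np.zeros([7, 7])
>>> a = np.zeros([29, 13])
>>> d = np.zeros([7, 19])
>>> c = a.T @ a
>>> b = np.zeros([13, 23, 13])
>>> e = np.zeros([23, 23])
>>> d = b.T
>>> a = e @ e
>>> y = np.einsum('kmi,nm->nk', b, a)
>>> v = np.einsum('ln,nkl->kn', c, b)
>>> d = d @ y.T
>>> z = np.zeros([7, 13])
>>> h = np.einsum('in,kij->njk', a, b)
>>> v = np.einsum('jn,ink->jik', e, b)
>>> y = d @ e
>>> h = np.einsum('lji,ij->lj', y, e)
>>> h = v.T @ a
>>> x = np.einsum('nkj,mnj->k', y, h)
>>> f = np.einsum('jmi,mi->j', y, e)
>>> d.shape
(13, 23, 23)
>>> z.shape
(7, 13)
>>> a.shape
(23, 23)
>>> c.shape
(13, 13)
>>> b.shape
(13, 23, 13)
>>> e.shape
(23, 23)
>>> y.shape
(13, 23, 23)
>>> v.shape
(23, 13, 13)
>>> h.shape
(13, 13, 23)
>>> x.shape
(23,)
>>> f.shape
(13,)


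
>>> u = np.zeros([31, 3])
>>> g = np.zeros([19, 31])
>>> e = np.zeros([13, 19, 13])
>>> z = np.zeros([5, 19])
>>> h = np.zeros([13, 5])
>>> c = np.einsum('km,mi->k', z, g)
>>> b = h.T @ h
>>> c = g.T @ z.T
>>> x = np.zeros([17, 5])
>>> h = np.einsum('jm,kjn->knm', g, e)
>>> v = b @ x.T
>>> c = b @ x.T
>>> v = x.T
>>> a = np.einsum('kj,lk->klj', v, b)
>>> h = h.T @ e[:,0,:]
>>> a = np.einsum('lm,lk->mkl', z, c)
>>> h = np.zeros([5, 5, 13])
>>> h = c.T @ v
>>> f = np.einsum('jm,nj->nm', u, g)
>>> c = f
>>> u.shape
(31, 3)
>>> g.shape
(19, 31)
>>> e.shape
(13, 19, 13)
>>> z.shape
(5, 19)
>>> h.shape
(17, 17)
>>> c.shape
(19, 3)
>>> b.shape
(5, 5)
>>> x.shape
(17, 5)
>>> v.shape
(5, 17)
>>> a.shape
(19, 17, 5)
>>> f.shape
(19, 3)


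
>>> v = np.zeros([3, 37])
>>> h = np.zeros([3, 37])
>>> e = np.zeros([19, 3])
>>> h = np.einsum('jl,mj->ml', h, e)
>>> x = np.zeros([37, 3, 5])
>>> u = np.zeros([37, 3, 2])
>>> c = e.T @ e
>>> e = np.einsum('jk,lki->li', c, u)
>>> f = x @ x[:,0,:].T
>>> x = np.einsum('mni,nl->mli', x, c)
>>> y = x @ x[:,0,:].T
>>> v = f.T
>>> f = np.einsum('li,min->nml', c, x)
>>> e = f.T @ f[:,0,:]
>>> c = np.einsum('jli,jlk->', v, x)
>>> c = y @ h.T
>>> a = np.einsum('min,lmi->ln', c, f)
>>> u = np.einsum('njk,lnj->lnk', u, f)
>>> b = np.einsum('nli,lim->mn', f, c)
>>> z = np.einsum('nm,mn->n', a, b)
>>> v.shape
(37, 3, 37)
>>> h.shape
(19, 37)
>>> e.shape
(3, 37, 3)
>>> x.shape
(37, 3, 5)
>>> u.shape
(5, 37, 2)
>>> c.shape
(37, 3, 19)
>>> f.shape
(5, 37, 3)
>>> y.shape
(37, 3, 37)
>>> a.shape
(5, 19)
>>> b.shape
(19, 5)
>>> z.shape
(5,)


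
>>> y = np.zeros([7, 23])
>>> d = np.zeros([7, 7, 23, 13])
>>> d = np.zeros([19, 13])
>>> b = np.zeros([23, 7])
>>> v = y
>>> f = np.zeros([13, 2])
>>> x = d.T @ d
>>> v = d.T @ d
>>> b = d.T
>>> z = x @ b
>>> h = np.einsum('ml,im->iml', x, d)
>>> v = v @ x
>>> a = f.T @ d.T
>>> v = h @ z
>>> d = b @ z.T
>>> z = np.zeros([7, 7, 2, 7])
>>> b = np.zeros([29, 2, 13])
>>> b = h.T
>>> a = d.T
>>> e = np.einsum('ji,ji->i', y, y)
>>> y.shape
(7, 23)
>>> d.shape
(13, 13)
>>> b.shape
(13, 13, 19)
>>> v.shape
(19, 13, 19)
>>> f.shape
(13, 2)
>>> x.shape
(13, 13)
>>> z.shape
(7, 7, 2, 7)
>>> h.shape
(19, 13, 13)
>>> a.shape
(13, 13)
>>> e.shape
(23,)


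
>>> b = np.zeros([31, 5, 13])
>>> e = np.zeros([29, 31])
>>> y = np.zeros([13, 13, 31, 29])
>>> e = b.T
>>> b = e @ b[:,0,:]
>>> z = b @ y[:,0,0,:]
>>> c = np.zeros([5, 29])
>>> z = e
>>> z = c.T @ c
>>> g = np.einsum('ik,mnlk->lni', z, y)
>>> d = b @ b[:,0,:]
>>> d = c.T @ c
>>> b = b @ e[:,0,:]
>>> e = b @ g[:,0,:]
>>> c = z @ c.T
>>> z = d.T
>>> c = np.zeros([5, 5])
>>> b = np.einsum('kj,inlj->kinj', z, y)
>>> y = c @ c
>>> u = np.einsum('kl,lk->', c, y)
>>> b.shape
(29, 13, 13, 29)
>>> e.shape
(13, 5, 29)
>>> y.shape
(5, 5)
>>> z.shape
(29, 29)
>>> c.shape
(5, 5)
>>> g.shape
(31, 13, 29)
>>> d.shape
(29, 29)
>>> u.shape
()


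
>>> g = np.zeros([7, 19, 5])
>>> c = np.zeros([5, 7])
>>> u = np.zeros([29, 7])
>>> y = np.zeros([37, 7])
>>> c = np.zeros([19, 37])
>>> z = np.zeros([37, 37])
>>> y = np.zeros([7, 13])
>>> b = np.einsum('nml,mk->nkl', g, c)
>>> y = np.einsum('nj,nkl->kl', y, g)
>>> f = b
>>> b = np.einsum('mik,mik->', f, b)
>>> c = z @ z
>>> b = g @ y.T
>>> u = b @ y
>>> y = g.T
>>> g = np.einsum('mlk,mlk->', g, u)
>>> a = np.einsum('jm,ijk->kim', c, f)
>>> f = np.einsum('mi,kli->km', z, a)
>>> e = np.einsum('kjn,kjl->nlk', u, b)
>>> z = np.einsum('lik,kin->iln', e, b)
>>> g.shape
()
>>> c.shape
(37, 37)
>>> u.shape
(7, 19, 5)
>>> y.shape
(5, 19, 7)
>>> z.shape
(19, 5, 19)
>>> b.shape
(7, 19, 19)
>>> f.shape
(5, 37)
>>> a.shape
(5, 7, 37)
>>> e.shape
(5, 19, 7)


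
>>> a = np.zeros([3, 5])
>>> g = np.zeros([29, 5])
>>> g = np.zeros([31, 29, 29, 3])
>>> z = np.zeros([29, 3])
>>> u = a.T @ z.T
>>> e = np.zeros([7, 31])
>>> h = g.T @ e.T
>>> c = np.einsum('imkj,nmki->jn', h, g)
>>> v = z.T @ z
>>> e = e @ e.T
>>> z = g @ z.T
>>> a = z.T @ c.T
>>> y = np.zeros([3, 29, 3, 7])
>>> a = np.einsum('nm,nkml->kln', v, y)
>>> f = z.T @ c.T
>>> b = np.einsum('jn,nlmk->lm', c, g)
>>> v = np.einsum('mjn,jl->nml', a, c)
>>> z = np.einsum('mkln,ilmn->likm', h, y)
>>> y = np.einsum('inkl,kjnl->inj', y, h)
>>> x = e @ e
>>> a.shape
(29, 7, 3)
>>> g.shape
(31, 29, 29, 3)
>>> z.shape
(29, 3, 29, 3)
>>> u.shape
(5, 29)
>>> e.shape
(7, 7)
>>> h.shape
(3, 29, 29, 7)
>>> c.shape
(7, 31)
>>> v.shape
(3, 29, 31)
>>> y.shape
(3, 29, 29)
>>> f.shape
(29, 29, 29, 7)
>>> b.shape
(29, 29)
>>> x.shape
(7, 7)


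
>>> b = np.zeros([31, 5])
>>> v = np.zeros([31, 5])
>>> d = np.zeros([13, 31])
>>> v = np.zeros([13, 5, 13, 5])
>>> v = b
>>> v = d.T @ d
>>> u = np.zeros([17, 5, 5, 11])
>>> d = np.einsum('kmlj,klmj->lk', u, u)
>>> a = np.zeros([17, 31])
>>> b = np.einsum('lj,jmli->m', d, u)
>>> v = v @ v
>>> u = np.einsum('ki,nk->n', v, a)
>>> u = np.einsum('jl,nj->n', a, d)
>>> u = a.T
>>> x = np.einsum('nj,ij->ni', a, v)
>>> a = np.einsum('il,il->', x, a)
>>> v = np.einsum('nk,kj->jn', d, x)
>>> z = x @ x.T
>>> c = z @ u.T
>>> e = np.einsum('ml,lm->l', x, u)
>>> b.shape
(5,)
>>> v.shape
(31, 5)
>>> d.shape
(5, 17)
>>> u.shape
(31, 17)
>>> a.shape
()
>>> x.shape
(17, 31)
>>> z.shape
(17, 17)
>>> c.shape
(17, 31)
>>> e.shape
(31,)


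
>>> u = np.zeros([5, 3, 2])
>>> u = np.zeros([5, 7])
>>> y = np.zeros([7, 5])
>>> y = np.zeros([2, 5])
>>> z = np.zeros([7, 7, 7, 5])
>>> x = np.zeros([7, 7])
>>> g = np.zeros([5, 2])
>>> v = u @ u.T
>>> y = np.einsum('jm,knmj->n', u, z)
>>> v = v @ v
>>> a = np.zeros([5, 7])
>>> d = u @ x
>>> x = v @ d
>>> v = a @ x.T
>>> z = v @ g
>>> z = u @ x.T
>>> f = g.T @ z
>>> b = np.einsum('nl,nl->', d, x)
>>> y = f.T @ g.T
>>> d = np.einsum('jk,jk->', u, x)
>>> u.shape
(5, 7)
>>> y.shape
(5, 5)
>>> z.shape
(5, 5)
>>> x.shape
(5, 7)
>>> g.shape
(5, 2)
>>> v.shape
(5, 5)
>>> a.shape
(5, 7)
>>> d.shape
()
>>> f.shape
(2, 5)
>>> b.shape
()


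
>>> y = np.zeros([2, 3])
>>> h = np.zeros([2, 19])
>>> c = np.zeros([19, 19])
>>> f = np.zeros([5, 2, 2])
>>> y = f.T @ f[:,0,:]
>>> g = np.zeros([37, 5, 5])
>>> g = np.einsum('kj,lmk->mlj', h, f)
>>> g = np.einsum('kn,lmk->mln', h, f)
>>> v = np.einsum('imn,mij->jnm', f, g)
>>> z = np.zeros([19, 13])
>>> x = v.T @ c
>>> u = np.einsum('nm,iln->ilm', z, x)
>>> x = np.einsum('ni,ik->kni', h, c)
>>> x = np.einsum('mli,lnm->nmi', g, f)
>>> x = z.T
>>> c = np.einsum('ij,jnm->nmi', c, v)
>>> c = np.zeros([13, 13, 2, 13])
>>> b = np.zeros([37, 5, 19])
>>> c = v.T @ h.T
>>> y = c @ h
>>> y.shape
(2, 2, 19)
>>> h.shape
(2, 19)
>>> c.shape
(2, 2, 2)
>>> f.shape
(5, 2, 2)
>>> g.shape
(2, 5, 19)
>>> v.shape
(19, 2, 2)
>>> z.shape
(19, 13)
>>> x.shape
(13, 19)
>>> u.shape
(2, 2, 13)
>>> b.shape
(37, 5, 19)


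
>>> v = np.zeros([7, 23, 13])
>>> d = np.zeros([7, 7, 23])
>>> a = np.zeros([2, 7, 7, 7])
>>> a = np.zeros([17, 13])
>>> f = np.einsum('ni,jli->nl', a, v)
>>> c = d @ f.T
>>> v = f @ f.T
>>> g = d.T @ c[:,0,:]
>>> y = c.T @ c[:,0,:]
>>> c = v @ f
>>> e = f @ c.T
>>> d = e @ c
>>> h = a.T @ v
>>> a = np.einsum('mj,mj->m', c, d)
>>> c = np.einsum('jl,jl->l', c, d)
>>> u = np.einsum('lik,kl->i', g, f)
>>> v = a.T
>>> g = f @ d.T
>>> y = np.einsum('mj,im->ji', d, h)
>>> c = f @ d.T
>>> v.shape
(17,)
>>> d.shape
(17, 23)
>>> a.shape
(17,)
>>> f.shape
(17, 23)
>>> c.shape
(17, 17)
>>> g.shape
(17, 17)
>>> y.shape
(23, 13)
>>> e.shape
(17, 17)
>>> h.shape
(13, 17)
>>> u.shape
(7,)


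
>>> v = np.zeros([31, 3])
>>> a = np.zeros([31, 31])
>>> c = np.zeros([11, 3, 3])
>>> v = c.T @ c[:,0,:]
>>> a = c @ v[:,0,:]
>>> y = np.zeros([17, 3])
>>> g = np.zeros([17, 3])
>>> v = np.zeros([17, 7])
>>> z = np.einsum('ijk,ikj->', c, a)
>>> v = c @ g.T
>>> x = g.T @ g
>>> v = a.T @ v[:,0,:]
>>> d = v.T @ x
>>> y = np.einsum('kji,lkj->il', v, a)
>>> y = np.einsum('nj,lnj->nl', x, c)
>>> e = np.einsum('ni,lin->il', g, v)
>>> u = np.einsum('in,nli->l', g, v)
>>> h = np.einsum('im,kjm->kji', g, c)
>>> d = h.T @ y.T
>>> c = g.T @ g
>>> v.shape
(3, 3, 17)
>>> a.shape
(11, 3, 3)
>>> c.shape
(3, 3)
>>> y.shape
(3, 11)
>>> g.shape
(17, 3)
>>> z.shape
()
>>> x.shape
(3, 3)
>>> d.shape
(17, 3, 3)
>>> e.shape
(3, 3)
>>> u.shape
(3,)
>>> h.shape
(11, 3, 17)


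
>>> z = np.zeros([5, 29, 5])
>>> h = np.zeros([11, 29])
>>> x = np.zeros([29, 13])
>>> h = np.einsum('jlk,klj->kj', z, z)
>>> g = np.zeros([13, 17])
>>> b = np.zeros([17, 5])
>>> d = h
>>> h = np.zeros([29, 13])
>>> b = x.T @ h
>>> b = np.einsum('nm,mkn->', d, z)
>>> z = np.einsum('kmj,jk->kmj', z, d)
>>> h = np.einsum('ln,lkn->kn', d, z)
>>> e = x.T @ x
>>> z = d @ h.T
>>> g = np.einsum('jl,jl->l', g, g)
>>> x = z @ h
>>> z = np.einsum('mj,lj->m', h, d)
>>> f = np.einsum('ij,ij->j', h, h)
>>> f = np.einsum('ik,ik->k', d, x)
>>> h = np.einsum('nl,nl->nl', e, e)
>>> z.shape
(29,)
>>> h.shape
(13, 13)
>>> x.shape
(5, 5)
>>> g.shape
(17,)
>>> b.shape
()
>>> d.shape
(5, 5)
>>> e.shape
(13, 13)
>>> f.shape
(5,)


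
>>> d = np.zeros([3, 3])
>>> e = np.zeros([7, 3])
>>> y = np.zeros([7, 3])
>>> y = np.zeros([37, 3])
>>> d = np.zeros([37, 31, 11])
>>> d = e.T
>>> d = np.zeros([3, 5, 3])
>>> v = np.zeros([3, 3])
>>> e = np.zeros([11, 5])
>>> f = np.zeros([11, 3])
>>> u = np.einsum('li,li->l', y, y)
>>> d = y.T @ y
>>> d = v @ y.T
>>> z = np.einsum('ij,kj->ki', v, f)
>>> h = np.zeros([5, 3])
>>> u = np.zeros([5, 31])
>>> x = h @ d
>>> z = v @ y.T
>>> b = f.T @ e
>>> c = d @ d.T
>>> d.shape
(3, 37)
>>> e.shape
(11, 5)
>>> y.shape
(37, 3)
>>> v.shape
(3, 3)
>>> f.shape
(11, 3)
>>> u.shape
(5, 31)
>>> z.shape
(3, 37)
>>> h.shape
(5, 3)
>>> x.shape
(5, 37)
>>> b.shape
(3, 5)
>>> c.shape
(3, 3)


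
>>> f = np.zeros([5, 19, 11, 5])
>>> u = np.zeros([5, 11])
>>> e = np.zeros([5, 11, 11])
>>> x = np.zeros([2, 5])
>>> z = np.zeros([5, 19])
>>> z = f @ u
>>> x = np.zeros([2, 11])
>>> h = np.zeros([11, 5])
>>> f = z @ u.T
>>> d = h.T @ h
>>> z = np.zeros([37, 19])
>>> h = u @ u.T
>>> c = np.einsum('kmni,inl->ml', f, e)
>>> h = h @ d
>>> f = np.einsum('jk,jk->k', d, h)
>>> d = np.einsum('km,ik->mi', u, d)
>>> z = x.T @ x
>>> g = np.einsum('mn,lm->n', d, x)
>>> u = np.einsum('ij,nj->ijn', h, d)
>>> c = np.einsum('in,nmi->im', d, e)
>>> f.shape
(5,)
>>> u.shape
(5, 5, 11)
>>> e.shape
(5, 11, 11)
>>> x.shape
(2, 11)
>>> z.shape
(11, 11)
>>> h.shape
(5, 5)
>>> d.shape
(11, 5)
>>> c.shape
(11, 11)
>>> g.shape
(5,)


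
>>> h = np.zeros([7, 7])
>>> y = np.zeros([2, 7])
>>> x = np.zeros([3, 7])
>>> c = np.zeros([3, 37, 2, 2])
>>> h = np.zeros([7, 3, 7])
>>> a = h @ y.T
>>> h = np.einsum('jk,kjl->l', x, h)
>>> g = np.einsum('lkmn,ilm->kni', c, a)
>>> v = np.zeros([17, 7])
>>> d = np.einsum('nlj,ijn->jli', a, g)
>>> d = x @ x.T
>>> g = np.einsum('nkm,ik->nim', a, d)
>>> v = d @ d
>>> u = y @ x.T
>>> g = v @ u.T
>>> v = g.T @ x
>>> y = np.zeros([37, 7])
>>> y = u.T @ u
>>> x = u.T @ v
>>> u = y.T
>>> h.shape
(7,)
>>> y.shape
(3, 3)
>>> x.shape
(3, 7)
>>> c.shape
(3, 37, 2, 2)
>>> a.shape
(7, 3, 2)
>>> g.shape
(3, 2)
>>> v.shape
(2, 7)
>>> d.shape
(3, 3)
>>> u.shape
(3, 3)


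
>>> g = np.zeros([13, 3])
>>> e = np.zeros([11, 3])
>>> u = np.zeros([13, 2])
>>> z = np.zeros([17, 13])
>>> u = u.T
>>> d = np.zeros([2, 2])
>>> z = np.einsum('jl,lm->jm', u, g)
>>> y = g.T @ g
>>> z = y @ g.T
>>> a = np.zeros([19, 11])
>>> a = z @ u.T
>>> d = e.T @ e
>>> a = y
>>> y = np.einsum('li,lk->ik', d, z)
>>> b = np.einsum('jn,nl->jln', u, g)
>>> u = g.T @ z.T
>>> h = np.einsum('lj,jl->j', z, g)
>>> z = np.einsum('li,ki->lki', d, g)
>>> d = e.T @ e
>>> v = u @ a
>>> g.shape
(13, 3)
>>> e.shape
(11, 3)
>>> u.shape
(3, 3)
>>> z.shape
(3, 13, 3)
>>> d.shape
(3, 3)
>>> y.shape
(3, 13)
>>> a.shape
(3, 3)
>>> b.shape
(2, 3, 13)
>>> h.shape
(13,)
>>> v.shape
(3, 3)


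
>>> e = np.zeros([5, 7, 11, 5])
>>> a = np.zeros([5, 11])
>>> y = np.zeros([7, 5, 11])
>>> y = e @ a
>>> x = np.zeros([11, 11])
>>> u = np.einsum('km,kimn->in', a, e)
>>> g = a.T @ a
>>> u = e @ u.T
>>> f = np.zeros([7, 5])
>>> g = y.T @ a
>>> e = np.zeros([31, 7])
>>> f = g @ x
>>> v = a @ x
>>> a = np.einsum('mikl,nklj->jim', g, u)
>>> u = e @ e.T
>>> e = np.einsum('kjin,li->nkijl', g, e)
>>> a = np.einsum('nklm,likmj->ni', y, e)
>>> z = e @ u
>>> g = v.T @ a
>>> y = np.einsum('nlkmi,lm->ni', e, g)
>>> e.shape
(11, 11, 7, 11, 31)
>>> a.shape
(5, 11)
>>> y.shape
(11, 31)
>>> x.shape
(11, 11)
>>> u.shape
(31, 31)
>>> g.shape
(11, 11)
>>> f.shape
(11, 11, 7, 11)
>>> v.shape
(5, 11)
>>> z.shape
(11, 11, 7, 11, 31)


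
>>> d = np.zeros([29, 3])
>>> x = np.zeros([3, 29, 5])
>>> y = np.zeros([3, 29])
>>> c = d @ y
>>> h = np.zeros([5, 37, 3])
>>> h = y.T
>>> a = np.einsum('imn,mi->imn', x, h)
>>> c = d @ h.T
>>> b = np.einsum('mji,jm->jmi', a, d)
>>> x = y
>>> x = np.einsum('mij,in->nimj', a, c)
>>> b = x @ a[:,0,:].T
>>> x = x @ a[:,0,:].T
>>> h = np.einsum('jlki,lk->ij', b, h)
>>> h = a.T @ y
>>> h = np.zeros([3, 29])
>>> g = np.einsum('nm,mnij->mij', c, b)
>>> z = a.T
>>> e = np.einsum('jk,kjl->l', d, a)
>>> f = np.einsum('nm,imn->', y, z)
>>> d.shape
(29, 3)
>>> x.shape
(29, 29, 3, 3)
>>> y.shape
(3, 29)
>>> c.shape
(29, 29)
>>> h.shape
(3, 29)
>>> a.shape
(3, 29, 5)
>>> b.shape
(29, 29, 3, 3)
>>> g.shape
(29, 3, 3)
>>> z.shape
(5, 29, 3)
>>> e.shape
(5,)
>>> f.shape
()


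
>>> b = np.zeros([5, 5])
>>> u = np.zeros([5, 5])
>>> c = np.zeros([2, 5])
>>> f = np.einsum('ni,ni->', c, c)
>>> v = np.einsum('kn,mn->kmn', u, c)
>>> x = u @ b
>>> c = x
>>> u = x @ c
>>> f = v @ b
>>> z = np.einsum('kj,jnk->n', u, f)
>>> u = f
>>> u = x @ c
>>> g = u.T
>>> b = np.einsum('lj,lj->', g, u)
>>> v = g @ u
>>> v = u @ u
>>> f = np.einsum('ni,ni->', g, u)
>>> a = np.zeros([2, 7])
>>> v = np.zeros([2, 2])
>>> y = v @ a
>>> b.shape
()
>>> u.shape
(5, 5)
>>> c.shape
(5, 5)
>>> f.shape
()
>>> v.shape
(2, 2)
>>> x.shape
(5, 5)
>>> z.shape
(2,)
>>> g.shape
(5, 5)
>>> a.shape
(2, 7)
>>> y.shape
(2, 7)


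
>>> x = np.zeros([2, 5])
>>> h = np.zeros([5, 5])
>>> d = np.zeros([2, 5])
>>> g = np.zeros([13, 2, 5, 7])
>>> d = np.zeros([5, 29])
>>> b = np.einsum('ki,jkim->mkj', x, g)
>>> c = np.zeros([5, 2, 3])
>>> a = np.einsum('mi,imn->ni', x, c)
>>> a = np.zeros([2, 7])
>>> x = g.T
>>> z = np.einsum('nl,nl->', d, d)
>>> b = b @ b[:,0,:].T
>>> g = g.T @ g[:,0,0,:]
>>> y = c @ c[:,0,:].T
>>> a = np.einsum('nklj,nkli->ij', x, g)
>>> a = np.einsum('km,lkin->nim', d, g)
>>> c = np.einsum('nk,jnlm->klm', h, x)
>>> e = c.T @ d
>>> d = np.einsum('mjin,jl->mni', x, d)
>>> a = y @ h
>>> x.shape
(7, 5, 2, 13)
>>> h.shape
(5, 5)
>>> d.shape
(7, 13, 2)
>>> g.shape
(7, 5, 2, 7)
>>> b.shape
(7, 2, 7)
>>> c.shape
(5, 2, 13)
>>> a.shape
(5, 2, 5)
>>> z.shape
()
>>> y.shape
(5, 2, 5)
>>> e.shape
(13, 2, 29)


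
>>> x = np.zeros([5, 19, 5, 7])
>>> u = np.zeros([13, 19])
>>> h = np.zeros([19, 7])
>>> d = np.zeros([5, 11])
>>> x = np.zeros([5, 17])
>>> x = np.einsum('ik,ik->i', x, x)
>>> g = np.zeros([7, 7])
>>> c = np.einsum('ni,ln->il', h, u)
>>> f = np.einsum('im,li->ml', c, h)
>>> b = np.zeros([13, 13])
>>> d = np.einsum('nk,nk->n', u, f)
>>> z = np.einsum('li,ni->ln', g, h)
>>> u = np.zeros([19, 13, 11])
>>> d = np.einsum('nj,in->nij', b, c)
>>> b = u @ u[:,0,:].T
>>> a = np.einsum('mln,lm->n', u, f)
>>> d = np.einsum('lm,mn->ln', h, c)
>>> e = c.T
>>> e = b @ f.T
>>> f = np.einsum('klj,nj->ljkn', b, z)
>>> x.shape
(5,)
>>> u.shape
(19, 13, 11)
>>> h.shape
(19, 7)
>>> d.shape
(19, 13)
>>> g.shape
(7, 7)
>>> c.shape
(7, 13)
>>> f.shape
(13, 19, 19, 7)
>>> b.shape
(19, 13, 19)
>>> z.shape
(7, 19)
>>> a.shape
(11,)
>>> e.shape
(19, 13, 13)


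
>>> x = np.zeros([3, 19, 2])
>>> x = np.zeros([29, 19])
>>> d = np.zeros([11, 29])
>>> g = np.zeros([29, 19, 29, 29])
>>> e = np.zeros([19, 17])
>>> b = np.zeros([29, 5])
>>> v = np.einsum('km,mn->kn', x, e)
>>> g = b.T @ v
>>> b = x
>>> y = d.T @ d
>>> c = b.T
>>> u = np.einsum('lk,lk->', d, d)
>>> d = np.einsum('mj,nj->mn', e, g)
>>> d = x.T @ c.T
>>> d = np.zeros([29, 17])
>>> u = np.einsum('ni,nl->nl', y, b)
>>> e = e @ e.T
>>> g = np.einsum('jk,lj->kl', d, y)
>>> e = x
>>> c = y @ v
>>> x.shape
(29, 19)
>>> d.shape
(29, 17)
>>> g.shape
(17, 29)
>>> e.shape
(29, 19)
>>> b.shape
(29, 19)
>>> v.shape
(29, 17)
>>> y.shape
(29, 29)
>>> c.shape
(29, 17)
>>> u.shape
(29, 19)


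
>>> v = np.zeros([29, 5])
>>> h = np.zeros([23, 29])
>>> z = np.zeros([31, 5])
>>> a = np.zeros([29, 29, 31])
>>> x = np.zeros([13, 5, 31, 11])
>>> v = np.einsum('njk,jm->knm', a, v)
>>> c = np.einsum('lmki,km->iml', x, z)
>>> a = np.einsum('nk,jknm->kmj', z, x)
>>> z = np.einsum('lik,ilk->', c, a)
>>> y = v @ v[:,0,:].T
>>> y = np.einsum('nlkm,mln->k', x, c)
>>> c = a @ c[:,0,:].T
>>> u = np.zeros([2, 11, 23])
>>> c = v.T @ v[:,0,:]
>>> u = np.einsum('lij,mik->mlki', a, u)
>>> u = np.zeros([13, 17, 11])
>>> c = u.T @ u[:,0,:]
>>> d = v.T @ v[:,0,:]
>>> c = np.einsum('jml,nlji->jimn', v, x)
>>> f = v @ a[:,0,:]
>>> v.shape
(31, 29, 5)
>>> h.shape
(23, 29)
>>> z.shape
()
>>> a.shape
(5, 11, 13)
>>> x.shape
(13, 5, 31, 11)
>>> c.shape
(31, 11, 29, 13)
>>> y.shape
(31,)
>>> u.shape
(13, 17, 11)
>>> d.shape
(5, 29, 5)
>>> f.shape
(31, 29, 13)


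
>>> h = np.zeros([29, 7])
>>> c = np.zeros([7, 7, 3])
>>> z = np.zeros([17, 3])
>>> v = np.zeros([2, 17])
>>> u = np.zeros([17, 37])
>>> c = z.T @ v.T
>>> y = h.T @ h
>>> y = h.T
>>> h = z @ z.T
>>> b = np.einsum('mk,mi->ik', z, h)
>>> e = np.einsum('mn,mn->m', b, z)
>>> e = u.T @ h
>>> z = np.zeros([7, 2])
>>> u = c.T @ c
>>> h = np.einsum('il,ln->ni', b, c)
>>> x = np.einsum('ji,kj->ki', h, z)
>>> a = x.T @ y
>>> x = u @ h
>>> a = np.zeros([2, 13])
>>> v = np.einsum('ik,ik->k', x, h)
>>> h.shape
(2, 17)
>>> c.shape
(3, 2)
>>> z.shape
(7, 2)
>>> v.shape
(17,)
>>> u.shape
(2, 2)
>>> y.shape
(7, 29)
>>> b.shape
(17, 3)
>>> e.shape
(37, 17)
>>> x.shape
(2, 17)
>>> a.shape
(2, 13)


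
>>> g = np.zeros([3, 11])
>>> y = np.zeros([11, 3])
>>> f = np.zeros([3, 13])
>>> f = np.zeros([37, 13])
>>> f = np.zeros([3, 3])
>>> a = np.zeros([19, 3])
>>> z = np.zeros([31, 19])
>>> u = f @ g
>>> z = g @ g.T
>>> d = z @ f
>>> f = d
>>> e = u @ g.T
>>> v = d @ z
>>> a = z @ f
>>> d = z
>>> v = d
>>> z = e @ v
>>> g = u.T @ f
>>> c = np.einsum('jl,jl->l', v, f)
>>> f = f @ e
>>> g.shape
(11, 3)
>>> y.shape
(11, 3)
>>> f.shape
(3, 3)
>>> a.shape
(3, 3)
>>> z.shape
(3, 3)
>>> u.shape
(3, 11)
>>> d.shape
(3, 3)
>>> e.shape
(3, 3)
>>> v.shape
(3, 3)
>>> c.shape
(3,)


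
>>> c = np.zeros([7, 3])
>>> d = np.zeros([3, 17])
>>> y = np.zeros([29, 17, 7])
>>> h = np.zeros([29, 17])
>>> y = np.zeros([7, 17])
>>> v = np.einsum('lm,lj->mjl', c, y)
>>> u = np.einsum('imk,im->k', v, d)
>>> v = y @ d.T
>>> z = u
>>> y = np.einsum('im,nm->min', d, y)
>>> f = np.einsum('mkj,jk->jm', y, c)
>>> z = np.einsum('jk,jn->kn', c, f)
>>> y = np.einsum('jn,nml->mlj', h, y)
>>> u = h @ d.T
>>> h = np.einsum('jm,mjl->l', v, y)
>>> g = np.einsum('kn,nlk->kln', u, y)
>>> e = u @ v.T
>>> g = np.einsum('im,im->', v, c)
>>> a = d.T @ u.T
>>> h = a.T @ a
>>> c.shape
(7, 3)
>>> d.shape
(3, 17)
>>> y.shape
(3, 7, 29)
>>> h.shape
(29, 29)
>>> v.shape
(7, 3)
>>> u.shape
(29, 3)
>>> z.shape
(3, 17)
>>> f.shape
(7, 17)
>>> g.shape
()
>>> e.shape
(29, 7)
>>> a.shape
(17, 29)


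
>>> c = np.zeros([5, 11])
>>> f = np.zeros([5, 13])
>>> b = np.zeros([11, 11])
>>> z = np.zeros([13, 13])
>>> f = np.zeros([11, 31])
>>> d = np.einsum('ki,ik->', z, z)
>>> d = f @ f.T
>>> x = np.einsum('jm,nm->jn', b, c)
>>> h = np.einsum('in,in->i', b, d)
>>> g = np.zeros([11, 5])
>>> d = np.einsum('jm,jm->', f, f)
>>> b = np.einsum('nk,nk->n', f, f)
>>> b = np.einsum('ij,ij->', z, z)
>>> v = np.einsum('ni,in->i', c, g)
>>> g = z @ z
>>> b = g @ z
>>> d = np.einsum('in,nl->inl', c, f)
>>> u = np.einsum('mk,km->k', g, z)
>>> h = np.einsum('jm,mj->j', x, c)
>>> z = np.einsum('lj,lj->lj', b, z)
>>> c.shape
(5, 11)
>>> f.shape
(11, 31)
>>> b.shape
(13, 13)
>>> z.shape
(13, 13)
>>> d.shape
(5, 11, 31)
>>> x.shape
(11, 5)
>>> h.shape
(11,)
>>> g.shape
(13, 13)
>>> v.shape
(11,)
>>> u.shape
(13,)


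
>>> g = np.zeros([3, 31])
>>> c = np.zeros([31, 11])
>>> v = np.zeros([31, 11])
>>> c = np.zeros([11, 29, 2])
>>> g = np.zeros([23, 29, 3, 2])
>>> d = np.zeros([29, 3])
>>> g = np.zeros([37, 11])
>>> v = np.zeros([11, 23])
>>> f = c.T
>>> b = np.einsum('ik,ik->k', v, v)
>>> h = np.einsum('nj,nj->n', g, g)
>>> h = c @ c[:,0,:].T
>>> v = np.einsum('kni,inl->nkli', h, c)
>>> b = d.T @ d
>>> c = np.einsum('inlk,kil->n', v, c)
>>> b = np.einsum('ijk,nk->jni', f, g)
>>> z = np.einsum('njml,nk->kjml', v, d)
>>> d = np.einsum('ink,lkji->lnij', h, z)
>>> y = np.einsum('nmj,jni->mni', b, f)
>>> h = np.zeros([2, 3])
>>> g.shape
(37, 11)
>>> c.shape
(11,)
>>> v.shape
(29, 11, 2, 11)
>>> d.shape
(3, 29, 11, 2)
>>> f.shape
(2, 29, 11)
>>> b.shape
(29, 37, 2)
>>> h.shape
(2, 3)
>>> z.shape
(3, 11, 2, 11)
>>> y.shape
(37, 29, 11)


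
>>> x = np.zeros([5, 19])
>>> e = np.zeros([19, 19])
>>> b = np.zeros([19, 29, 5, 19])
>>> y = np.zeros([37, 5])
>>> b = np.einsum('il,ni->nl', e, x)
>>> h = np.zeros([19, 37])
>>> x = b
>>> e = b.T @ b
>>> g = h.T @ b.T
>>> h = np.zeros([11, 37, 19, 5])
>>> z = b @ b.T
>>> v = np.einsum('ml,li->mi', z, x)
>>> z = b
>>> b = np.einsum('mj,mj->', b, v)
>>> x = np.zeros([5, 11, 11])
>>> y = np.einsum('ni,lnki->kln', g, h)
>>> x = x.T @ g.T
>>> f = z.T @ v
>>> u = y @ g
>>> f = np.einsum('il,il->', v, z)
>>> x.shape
(11, 11, 37)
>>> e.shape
(19, 19)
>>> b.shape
()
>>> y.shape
(19, 11, 37)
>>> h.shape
(11, 37, 19, 5)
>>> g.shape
(37, 5)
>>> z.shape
(5, 19)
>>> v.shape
(5, 19)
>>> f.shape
()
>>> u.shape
(19, 11, 5)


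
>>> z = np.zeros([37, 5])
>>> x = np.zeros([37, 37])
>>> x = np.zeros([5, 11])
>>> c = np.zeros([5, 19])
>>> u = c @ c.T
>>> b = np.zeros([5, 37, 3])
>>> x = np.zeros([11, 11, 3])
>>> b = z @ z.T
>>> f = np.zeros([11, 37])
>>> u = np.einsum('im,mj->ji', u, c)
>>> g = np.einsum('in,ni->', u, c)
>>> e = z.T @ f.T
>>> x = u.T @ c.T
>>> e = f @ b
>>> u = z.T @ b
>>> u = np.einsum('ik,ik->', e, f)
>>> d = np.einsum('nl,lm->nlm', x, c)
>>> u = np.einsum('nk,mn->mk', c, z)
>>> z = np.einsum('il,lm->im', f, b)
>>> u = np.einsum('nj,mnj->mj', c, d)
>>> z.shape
(11, 37)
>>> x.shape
(5, 5)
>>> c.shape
(5, 19)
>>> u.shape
(5, 19)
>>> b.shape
(37, 37)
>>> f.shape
(11, 37)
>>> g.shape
()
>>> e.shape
(11, 37)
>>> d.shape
(5, 5, 19)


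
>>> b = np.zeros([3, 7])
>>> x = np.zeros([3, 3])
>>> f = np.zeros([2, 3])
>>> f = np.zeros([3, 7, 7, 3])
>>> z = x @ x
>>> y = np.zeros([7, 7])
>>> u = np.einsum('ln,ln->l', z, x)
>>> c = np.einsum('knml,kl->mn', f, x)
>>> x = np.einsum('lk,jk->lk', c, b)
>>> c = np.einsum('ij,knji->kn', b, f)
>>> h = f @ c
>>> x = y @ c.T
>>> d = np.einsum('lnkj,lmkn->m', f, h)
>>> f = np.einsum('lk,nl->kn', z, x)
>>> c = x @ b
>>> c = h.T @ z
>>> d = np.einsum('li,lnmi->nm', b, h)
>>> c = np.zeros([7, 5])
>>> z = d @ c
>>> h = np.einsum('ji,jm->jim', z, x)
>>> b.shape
(3, 7)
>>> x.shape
(7, 3)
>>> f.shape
(3, 7)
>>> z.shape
(7, 5)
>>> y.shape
(7, 7)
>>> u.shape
(3,)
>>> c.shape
(7, 5)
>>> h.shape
(7, 5, 3)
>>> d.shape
(7, 7)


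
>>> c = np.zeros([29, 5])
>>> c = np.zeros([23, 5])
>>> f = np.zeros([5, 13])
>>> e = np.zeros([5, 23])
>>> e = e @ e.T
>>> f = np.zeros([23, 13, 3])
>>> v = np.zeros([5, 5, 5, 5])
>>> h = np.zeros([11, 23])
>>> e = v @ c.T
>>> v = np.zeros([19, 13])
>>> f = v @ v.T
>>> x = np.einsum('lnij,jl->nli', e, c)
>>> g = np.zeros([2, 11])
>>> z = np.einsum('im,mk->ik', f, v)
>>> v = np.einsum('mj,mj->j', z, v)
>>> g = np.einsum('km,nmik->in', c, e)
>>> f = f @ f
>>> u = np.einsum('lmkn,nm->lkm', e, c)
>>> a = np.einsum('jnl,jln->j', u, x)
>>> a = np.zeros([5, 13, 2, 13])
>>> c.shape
(23, 5)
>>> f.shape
(19, 19)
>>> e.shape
(5, 5, 5, 23)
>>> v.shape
(13,)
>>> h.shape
(11, 23)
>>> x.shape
(5, 5, 5)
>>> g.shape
(5, 5)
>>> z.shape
(19, 13)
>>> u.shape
(5, 5, 5)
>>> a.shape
(5, 13, 2, 13)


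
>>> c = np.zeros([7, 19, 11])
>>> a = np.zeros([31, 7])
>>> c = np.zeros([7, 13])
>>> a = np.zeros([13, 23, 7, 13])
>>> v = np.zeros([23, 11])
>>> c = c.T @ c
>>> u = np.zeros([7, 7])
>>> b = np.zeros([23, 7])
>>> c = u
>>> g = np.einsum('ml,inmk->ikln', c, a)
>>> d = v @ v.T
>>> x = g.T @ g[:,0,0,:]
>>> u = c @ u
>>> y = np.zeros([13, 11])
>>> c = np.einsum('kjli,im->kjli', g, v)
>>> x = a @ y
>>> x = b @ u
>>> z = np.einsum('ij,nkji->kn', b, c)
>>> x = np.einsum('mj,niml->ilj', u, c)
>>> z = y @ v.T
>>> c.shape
(13, 13, 7, 23)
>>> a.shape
(13, 23, 7, 13)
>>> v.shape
(23, 11)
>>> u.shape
(7, 7)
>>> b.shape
(23, 7)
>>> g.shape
(13, 13, 7, 23)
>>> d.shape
(23, 23)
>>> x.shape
(13, 23, 7)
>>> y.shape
(13, 11)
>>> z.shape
(13, 23)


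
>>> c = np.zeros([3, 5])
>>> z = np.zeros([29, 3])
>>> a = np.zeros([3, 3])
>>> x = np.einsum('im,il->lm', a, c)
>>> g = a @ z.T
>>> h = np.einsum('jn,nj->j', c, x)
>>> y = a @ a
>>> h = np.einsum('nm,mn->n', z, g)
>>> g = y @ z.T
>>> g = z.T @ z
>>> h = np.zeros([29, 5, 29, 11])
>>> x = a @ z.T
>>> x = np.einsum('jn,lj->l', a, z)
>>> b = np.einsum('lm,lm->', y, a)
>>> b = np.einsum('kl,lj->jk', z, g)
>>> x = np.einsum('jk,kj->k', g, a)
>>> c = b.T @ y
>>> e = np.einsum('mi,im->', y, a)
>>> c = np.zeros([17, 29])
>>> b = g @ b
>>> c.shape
(17, 29)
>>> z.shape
(29, 3)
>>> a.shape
(3, 3)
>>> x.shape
(3,)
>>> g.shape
(3, 3)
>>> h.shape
(29, 5, 29, 11)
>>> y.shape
(3, 3)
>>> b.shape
(3, 29)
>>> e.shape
()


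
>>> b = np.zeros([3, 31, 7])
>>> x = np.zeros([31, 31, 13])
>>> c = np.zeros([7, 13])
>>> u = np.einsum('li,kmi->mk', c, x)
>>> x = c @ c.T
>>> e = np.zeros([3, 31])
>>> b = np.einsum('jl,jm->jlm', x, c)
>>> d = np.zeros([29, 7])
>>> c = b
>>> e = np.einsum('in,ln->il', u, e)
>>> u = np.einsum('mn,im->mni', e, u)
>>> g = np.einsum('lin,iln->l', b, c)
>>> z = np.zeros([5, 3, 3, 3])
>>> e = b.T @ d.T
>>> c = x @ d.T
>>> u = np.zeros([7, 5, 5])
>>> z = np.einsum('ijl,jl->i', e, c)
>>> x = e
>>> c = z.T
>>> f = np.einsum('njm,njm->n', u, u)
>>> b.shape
(7, 7, 13)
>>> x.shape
(13, 7, 29)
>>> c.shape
(13,)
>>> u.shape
(7, 5, 5)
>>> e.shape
(13, 7, 29)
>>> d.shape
(29, 7)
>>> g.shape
(7,)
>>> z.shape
(13,)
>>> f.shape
(7,)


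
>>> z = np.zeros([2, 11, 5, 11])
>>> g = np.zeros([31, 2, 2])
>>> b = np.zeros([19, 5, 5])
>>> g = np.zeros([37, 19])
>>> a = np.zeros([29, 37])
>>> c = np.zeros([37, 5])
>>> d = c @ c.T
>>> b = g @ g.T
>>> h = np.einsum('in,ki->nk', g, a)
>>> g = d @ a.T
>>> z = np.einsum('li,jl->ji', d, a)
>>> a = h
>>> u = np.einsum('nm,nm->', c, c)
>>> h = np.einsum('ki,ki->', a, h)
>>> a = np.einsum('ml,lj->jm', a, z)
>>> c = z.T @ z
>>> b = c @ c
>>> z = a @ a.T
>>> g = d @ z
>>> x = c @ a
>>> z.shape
(37, 37)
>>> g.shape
(37, 37)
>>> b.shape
(37, 37)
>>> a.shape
(37, 19)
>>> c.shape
(37, 37)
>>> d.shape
(37, 37)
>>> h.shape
()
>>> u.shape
()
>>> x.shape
(37, 19)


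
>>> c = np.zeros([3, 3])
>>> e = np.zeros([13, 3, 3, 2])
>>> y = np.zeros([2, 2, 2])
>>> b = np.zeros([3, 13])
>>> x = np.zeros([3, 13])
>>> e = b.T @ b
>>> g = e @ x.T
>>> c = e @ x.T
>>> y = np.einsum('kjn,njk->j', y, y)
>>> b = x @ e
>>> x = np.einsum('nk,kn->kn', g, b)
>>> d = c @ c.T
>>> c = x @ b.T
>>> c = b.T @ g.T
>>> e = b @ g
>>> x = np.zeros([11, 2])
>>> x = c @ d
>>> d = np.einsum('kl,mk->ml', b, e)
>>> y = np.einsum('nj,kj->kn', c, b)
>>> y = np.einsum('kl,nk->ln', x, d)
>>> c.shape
(13, 13)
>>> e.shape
(3, 3)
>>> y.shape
(13, 3)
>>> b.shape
(3, 13)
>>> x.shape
(13, 13)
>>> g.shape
(13, 3)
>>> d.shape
(3, 13)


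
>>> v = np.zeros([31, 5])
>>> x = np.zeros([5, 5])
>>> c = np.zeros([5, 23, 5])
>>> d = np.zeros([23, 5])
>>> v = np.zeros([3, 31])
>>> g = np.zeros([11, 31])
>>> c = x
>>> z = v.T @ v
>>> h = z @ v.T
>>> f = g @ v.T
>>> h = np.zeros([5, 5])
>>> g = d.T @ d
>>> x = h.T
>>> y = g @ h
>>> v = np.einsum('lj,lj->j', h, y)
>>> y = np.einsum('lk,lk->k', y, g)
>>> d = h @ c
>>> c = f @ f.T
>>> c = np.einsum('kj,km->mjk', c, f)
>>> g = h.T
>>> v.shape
(5,)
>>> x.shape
(5, 5)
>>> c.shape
(3, 11, 11)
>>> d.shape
(5, 5)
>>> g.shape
(5, 5)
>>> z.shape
(31, 31)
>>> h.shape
(5, 5)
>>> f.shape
(11, 3)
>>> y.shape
(5,)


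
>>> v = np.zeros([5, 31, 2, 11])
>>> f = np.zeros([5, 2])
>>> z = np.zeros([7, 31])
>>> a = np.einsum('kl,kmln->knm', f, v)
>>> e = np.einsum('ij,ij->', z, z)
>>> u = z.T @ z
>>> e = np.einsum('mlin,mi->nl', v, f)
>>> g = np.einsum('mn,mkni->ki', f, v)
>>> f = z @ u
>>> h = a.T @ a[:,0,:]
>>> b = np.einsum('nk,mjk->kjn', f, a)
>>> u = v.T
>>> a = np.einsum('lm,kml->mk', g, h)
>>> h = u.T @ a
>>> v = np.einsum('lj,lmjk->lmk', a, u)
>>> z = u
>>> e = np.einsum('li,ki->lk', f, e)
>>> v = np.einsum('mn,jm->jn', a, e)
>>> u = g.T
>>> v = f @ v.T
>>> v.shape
(7, 7)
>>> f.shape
(7, 31)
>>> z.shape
(11, 2, 31, 5)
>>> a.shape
(11, 31)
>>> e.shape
(7, 11)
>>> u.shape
(11, 31)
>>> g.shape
(31, 11)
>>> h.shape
(5, 31, 2, 31)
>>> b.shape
(31, 11, 7)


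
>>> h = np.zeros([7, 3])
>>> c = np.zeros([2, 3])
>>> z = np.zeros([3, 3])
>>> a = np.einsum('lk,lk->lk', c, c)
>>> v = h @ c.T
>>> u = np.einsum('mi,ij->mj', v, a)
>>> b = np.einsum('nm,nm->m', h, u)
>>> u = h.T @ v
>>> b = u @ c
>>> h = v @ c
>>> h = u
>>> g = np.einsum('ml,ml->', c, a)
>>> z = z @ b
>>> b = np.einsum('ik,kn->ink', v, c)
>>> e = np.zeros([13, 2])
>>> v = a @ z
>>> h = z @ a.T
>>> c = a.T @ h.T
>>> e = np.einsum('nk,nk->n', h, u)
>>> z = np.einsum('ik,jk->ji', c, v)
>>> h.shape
(3, 2)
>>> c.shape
(3, 3)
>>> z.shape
(2, 3)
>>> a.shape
(2, 3)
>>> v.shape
(2, 3)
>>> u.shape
(3, 2)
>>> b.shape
(7, 3, 2)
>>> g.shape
()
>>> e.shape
(3,)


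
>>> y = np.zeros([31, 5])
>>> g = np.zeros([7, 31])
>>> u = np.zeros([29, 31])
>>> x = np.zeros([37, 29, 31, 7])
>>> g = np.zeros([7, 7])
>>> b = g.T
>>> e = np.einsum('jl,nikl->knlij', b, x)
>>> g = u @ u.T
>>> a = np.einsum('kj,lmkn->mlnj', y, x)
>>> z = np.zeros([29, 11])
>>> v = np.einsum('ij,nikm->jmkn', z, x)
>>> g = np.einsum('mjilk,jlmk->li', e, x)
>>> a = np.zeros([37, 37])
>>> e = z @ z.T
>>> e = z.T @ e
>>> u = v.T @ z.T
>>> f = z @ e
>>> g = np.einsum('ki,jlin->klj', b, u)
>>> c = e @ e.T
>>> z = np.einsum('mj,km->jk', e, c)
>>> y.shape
(31, 5)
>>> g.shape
(7, 31, 37)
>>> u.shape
(37, 31, 7, 29)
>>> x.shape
(37, 29, 31, 7)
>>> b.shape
(7, 7)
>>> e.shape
(11, 29)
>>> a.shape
(37, 37)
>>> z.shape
(29, 11)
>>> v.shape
(11, 7, 31, 37)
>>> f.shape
(29, 29)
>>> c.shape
(11, 11)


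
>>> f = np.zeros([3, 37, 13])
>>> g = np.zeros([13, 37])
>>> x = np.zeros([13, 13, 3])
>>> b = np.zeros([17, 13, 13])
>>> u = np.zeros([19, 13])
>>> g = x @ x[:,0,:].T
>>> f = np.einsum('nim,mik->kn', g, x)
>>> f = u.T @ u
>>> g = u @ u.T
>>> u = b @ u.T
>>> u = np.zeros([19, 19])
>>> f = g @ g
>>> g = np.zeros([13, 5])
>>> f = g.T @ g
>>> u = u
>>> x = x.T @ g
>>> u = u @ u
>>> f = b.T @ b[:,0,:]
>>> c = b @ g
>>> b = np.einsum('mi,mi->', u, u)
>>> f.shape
(13, 13, 13)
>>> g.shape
(13, 5)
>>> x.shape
(3, 13, 5)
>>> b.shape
()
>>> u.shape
(19, 19)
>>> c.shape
(17, 13, 5)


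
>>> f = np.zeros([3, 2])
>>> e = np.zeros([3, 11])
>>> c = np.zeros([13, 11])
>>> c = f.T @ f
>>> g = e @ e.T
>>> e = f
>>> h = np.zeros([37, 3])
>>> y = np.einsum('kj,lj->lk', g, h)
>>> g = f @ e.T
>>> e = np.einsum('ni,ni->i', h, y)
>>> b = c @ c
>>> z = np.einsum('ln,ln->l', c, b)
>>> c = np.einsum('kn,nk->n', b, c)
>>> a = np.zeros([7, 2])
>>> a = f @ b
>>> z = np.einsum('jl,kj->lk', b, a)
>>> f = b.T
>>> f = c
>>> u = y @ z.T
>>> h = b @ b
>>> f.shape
(2,)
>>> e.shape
(3,)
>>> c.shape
(2,)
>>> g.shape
(3, 3)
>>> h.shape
(2, 2)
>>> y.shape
(37, 3)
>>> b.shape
(2, 2)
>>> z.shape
(2, 3)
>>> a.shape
(3, 2)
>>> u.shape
(37, 2)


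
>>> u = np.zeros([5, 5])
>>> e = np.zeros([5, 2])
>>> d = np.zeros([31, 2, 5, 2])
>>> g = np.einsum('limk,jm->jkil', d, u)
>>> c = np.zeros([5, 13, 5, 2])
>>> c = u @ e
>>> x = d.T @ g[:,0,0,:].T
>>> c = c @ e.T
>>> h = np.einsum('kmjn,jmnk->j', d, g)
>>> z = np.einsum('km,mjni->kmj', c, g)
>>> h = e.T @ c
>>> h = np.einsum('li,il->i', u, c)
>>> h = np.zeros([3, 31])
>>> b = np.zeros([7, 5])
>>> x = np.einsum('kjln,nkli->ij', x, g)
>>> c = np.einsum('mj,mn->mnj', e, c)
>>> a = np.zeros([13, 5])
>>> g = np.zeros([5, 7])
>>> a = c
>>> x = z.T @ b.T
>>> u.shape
(5, 5)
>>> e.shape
(5, 2)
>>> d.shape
(31, 2, 5, 2)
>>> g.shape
(5, 7)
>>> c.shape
(5, 5, 2)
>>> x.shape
(2, 5, 7)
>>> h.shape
(3, 31)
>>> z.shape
(5, 5, 2)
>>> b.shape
(7, 5)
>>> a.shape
(5, 5, 2)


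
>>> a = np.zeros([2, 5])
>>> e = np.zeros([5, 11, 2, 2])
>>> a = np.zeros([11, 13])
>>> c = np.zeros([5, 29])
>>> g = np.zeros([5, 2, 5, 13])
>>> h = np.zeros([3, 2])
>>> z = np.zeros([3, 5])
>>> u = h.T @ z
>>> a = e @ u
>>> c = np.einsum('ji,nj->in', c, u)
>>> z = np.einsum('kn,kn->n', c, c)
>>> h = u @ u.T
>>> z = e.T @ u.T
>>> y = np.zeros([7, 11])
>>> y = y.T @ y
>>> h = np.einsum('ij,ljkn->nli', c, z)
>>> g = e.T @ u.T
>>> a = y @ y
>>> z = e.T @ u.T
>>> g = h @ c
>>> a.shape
(11, 11)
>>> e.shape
(5, 11, 2, 2)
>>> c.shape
(29, 2)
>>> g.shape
(2, 2, 2)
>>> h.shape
(2, 2, 29)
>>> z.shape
(2, 2, 11, 2)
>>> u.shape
(2, 5)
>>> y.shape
(11, 11)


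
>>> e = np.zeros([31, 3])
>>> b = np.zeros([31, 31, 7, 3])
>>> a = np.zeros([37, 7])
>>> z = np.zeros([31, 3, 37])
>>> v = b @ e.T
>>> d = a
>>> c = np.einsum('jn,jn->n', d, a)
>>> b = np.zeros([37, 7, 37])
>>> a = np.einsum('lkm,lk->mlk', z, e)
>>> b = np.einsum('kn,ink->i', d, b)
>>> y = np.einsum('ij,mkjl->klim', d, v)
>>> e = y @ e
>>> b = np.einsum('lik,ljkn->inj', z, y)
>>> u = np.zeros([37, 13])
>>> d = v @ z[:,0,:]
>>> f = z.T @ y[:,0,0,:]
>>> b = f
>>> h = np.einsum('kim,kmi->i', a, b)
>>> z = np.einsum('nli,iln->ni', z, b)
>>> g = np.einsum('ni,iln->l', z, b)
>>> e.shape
(31, 31, 37, 3)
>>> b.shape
(37, 3, 31)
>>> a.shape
(37, 31, 3)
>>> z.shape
(31, 37)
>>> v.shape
(31, 31, 7, 31)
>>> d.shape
(31, 31, 7, 37)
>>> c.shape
(7,)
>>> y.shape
(31, 31, 37, 31)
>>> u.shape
(37, 13)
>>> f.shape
(37, 3, 31)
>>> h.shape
(31,)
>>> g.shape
(3,)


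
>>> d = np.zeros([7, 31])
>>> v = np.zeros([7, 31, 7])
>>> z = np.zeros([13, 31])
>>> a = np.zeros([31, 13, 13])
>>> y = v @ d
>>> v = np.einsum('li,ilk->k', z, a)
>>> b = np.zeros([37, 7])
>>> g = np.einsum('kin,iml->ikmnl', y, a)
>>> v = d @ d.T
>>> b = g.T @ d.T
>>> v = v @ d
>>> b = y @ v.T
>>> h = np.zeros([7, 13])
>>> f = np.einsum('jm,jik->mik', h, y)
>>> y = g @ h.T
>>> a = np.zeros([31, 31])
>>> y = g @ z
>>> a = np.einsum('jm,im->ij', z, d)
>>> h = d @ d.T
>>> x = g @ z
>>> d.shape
(7, 31)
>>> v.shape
(7, 31)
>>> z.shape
(13, 31)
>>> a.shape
(7, 13)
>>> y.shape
(31, 7, 13, 31, 31)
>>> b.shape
(7, 31, 7)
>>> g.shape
(31, 7, 13, 31, 13)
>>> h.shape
(7, 7)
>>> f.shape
(13, 31, 31)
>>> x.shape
(31, 7, 13, 31, 31)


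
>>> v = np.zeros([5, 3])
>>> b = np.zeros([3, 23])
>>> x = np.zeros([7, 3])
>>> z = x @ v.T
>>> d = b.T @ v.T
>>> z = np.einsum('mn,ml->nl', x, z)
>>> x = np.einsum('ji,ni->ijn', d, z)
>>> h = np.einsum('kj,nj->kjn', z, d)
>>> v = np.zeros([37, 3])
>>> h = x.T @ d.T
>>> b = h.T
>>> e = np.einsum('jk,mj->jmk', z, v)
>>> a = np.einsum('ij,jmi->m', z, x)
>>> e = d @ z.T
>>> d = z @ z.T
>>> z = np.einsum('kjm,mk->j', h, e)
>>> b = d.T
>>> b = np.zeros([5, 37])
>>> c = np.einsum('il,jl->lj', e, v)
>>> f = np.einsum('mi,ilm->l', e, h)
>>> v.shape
(37, 3)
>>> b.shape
(5, 37)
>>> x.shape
(5, 23, 3)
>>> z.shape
(23,)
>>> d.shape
(3, 3)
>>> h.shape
(3, 23, 23)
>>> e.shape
(23, 3)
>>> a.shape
(23,)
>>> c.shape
(3, 37)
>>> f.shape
(23,)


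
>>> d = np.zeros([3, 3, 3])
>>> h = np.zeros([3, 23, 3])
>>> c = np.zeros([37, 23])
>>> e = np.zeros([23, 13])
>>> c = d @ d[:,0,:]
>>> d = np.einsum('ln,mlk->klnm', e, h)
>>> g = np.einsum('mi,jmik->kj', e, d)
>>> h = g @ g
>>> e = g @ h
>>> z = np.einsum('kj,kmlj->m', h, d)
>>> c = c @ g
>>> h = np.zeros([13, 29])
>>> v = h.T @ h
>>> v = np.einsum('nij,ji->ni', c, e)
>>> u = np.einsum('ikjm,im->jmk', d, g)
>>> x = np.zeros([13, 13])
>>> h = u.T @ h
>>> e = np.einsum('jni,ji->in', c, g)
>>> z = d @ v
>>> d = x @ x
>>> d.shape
(13, 13)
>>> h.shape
(23, 3, 29)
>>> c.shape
(3, 3, 3)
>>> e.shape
(3, 3)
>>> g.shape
(3, 3)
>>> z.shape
(3, 23, 13, 3)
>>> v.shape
(3, 3)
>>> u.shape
(13, 3, 23)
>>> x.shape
(13, 13)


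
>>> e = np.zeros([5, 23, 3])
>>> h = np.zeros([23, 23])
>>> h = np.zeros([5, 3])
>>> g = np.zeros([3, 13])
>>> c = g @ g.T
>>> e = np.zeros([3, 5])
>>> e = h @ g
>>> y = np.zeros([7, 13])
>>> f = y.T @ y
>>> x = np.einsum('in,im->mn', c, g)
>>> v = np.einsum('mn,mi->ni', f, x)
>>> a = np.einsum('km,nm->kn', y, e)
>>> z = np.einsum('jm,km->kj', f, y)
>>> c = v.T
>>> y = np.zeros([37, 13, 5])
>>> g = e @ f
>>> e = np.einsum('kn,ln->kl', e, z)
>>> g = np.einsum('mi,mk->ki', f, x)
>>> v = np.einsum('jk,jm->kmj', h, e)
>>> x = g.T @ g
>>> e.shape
(5, 7)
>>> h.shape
(5, 3)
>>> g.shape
(3, 13)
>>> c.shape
(3, 13)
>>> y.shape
(37, 13, 5)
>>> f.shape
(13, 13)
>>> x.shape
(13, 13)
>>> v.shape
(3, 7, 5)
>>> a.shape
(7, 5)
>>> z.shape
(7, 13)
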